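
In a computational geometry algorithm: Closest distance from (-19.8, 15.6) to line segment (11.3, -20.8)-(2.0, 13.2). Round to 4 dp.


Project P onto AB: t = 1 (clamped to [0,1])
Closest point on segment: (2, 13.2)
Distance: 21.9317

21.9317


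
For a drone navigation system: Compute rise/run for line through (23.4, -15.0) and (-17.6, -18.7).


slope = (y2-y1)/(x2-x1) = ((-18.7)-(-15))/((-17.6)-23.4) = (-3.7)/(-41) = 0.0902

0.0902


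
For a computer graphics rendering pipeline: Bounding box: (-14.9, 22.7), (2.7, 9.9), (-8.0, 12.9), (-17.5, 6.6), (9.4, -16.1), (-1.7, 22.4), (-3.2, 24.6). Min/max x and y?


x range: [-17.5, 9.4]
y range: [-16.1, 24.6]
Bounding box: (-17.5,-16.1) to (9.4,24.6)

(-17.5,-16.1) to (9.4,24.6)


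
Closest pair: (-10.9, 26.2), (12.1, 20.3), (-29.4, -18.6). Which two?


d(P0,P1) = 23.7447, d(P0,P2) = 48.4695, d(P1,P2) = 56.8811
Closest: P0 and P1

Closest pair: (-10.9, 26.2) and (12.1, 20.3), distance = 23.7447


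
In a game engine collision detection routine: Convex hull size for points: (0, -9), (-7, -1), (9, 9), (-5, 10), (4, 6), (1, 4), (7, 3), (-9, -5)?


Convex hull vertices (CCW): (-9, -5), (0, -9), (7, 3), (9, 9), (-5, 10)
Count = 5

5


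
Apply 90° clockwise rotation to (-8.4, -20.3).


90° CW: (x,y) -> (y, -x)
(-8.4,-20.3) -> (-20.3, 8.4)

(-20.3, 8.4)


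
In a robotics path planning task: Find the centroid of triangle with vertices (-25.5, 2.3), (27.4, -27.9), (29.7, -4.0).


Centroid = ((x_A+x_B+x_C)/3, (y_A+y_B+y_C)/3)
= (((-25.5)+27.4+29.7)/3, (2.3+(-27.9)+(-4))/3)
= (10.5333, -9.8667)

(10.5333, -9.8667)


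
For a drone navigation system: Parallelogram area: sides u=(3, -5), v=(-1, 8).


|u x v| = |3*8 - (-5)*(-1)|
= |24 - 5| = 19

19


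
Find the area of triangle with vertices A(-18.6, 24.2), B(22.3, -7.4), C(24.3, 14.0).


Area = |x_A(y_B-y_C) + x_B(y_C-y_A) + x_C(y_A-y_B)|/2
= |398.04 + (-227.46) + 767.88|/2
= 938.46/2 = 469.23

469.23


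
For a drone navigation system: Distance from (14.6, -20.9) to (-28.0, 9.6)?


dx=-42.6, dy=30.5
d^2 = (-42.6)^2 + 30.5^2 = 2745.01
d = sqrt(2745.01) = 52.3928

52.3928


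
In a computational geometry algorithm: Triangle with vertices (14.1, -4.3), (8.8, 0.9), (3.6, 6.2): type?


Side lengths squared: AB^2=55.13, BC^2=55.13, CA^2=220.5
Sorted: [55.13, 55.13, 220.5]
By sides: Isosceles, By angles: Obtuse

Isosceles, Obtuse


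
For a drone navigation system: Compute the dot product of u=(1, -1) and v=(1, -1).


u . v = u_x*v_x + u_y*v_y = 1*1 + (-1)*(-1)
= 1 + 1 = 2

2


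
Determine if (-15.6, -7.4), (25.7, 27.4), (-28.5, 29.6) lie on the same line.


Cross product: (25.7-(-15.6))*(29.6-(-7.4)) - (27.4-(-7.4))*((-28.5)-(-15.6))
= 1977.02

No, not collinear


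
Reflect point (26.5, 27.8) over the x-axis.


Reflection over x-axis: (x,y) -> (x,-y)
(26.5, 27.8) -> (26.5, -27.8)

(26.5, -27.8)


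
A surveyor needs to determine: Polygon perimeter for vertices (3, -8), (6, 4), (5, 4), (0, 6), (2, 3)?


Sides: (3, -8)->(6, 4): sqrt(153) = 12.369317, (6, 4)->(5, 4): sqrt(1) = 1, (5, 4)->(0, 6): sqrt(29) = 5.385165, (0, 6)->(2, 3): sqrt(13) = 3.605551, (2, 3)->(3, -8): sqrt(122) = 11.045361
Sum = 33.405394
Perimeter = 33.4054

33.4054


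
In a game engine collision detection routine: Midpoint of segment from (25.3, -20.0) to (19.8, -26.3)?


M = ((25.3+19.8)/2, ((-20)+(-26.3))/2)
= (22.55, -23.15)

(22.55, -23.15)


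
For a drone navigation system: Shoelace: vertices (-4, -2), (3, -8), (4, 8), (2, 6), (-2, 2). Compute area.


Shoelace sum: ((-4)*(-8) - 3*(-2)) + (3*8 - 4*(-8)) + (4*6 - 2*8) + (2*2 - (-2)*6) + ((-2)*(-2) - (-4)*2)
= 130
Area = |130|/2 = 65

65


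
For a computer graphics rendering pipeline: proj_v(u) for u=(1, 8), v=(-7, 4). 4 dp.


u.v = 25, |v| = sqrt(65) = 8.0623
Scalar projection = u.v / |v| = 25 / sqrt(65) = 3.1009

3.1009


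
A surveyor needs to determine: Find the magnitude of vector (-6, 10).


|u| = sqrt((-6)^2 + 10^2) = sqrt(136) = 11.6619

11.6619


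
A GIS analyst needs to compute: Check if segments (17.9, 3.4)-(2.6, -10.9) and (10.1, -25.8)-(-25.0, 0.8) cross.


Cross products: d1=-1232.4, d2=-323.49, d3=335.22, d4=-573.69
d1*d2 < 0 and d3*d4 < 0? no

No, they don't intersect


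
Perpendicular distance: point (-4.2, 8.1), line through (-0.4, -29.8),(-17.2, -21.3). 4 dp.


|cross product| = 604.42
|line direction| = sqrt(354.49) = 18.8279
Distance = 604.42/sqrt(354.49) = 32.1024

32.1024


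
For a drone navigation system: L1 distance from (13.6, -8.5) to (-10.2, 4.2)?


|13.6-(-10.2)| + |(-8.5)-4.2| = 23.8 + 12.7 = 36.5

36.5


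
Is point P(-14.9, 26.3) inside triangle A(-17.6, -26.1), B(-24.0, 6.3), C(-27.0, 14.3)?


Cross products: AB x AP = -422.84, BC x BP = -132.8, CA x CP = 601.64
All same sign? no

No, outside


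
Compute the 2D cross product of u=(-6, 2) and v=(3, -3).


u x v = u_x*v_y - u_y*v_x = (-6)*(-3) - 2*3
= 18 - 6 = 12

12


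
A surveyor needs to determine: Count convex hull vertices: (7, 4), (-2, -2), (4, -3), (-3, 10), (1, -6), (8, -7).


Convex hull vertices (CCW): (-3, 10), (-2, -2), (1, -6), (8, -7), (7, 4)
Count = 5

5


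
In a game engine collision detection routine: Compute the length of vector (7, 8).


|u| = sqrt(7^2 + 8^2) = sqrt(113) = 10.6301

10.6301


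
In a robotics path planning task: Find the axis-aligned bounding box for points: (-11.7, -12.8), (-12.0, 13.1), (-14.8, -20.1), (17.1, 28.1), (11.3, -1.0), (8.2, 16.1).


x range: [-14.8, 17.1]
y range: [-20.1, 28.1]
Bounding box: (-14.8,-20.1) to (17.1,28.1)

(-14.8,-20.1) to (17.1,28.1)


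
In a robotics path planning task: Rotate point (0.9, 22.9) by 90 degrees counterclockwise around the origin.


90° CCW: (x,y) -> (-y, x)
(0.9,22.9) -> (-22.9, 0.9)

(-22.9, 0.9)


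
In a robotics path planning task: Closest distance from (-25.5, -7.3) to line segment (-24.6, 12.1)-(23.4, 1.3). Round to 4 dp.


Project P onto AB: t = 0.0687 (clamped to [0,1])
Closest point on segment: (-21.302, 11.3579)
Distance: 19.1244

19.1244


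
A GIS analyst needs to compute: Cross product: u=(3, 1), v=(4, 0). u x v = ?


u x v = u_x*v_y - u_y*v_x = 3*0 - 1*4
= 0 - 4 = -4

-4


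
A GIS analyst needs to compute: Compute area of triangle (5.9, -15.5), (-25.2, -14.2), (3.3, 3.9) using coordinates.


Area = |x_A(y_B-y_C) + x_B(y_C-y_A) + x_C(y_A-y_B)|/2
= |(-106.79) + (-488.88) + (-4.29)|/2
= 599.96/2 = 299.98

299.98


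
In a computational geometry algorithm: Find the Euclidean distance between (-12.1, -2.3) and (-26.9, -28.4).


dx=-14.8, dy=-26.1
d^2 = (-14.8)^2 + (-26.1)^2 = 900.25
d = sqrt(900.25) = 30.0042

30.0042


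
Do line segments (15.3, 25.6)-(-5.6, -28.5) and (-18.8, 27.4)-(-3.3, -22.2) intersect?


Cross products: d1=1663.46, d2=-211.73, d3=-1882.43, d4=-7.24
d1*d2 < 0 and d3*d4 < 0? no

No, they don't intersect


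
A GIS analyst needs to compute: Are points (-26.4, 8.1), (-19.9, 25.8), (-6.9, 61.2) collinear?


Cross product: ((-19.9)-(-26.4))*(61.2-8.1) - (25.8-8.1)*((-6.9)-(-26.4))
= 0

Yes, collinear


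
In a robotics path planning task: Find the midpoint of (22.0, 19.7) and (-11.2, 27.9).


M = ((22+(-11.2))/2, (19.7+27.9)/2)
= (5.4, 23.8)

(5.4, 23.8)


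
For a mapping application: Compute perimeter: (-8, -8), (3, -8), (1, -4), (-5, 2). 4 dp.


Sides: (-8, -8)->(3, -8): sqrt(121) = 11, (3, -8)->(1, -4): sqrt(20) = 4.472136, (1, -4)->(-5, 2): sqrt(72) = 8.485281, (-5, 2)->(-8, -8): sqrt(109) = 10.440307
Sum = 34.397724
Perimeter = 34.3977

34.3977


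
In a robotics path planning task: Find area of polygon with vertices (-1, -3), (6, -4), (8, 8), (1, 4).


Shoelace sum: ((-1)*(-4) - 6*(-3)) + (6*8 - 8*(-4)) + (8*4 - 1*8) + (1*(-3) - (-1)*4)
= 127
Area = |127|/2 = 63.5

63.5


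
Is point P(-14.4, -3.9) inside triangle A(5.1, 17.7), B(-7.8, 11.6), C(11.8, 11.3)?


Cross products: AB x AP = 159.69, BC x BP = -305.78, CA x CP = 269.52
All same sign? no

No, outside


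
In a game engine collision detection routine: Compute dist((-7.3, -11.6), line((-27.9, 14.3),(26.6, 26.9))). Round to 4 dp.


|cross product| = 1671.11
|line direction| = sqrt(3129.01) = 55.9376
Distance = 1671.11/sqrt(3129.01) = 29.8746

29.8746


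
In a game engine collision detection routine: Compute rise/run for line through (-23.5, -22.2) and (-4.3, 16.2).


slope = (y2-y1)/(x2-x1) = (16.2-(-22.2))/((-4.3)-(-23.5)) = 38.4/19.2 = 2

2


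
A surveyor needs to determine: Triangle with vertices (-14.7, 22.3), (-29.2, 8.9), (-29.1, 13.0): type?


Side lengths squared: AB^2=389.81, BC^2=16.82, CA^2=293.85
Sorted: [16.82, 293.85, 389.81]
By sides: Scalene, By angles: Obtuse

Scalene, Obtuse


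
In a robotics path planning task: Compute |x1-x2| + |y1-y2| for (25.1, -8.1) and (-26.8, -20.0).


|25.1-(-26.8)| + |(-8.1)-(-20)| = 51.9 + 11.9 = 63.8

63.8


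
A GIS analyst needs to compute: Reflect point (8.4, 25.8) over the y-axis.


Reflection over y-axis: (x,y) -> (-x,y)
(8.4, 25.8) -> (-8.4, 25.8)

(-8.4, 25.8)


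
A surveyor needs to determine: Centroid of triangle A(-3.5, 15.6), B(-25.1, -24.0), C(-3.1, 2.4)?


Centroid = ((x_A+x_B+x_C)/3, (y_A+y_B+y_C)/3)
= (((-3.5)+(-25.1)+(-3.1))/3, (15.6+(-24)+2.4)/3)
= (-10.5667, -2)

(-10.5667, -2)


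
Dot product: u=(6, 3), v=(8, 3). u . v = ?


u . v = u_x*v_x + u_y*v_y = 6*8 + 3*3
= 48 + 9 = 57

57


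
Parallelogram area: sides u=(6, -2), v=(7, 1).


|u x v| = |6*1 - (-2)*7|
= |6 - (-14)| = 20

20


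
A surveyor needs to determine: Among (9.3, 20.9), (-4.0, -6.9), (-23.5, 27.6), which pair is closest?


d(P0,P1) = 30.8177, d(P0,P2) = 33.4773, d(P1,P2) = 39.6295
Closest: P0 and P1

Closest pair: (9.3, 20.9) and (-4.0, -6.9), distance = 30.8177


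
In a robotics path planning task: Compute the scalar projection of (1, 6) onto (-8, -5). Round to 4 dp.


u.v = -38, |v| = sqrt(89) = 9.434
Scalar projection = u.v / |v| = -38 / sqrt(89) = -4.028

-4.028


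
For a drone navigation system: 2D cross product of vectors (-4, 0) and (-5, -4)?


u x v = u_x*v_y - u_y*v_x = (-4)*(-4) - 0*(-5)
= 16 - 0 = 16

16


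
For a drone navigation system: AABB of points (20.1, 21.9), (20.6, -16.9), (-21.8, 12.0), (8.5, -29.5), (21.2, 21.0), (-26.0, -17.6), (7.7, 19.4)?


x range: [-26, 21.2]
y range: [-29.5, 21.9]
Bounding box: (-26,-29.5) to (21.2,21.9)

(-26,-29.5) to (21.2,21.9)


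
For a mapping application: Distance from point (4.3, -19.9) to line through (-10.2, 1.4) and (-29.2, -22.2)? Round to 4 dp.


|cross product| = 746.9
|line direction| = sqrt(917.96) = 30.2979
Distance = 746.9/sqrt(917.96) = 24.6519

24.6519


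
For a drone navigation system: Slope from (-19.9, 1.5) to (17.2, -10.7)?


slope = (y2-y1)/(x2-x1) = ((-10.7)-1.5)/(17.2-(-19.9)) = (-12.2)/37.1 = -0.3288

-0.3288


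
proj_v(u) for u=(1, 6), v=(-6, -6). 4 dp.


u.v = -42, |v| = sqrt(72) = 8.4853
Scalar projection = u.v / |v| = -42 / sqrt(72) = -4.9497

-4.9497


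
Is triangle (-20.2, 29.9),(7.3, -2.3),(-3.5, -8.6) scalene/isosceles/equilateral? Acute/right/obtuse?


Side lengths squared: AB^2=1793.09, BC^2=156.33, CA^2=1761.14
Sorted: [156.33, 1761.14, 1793.09]
By sides: Scalene, By angles: Acute

Scalene, Acute


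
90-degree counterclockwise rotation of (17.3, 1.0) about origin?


90° CCW: (x,y) -> (-y, x)
(17.3,1) -> (-1, 17.3)

(-1, 17.3)


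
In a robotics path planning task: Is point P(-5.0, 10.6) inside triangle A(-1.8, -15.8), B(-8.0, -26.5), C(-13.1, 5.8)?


Cross products: AB x AP = -197.92, BC x BP = -286.11, CA x CP = 229.2
All same sign? no

No, outside


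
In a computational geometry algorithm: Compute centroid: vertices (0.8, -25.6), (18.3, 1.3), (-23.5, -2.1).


Centroid = ((x_A+x_B+x_C)/3, (y_A+y_B+y_C)/3)
= ((0.8+18.3+(-23.5))/3, ((-25.6)+1.3+(-2.1))/3)
= (-1.4667, -8.8)

(-1.4667, -8.8)


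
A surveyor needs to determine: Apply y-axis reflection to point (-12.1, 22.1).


Reflection over y-axis: (x,y) -> (-x,y)
(-12.1, 22.1) -> (12.1, 22.1)

(12.1, 22.1)


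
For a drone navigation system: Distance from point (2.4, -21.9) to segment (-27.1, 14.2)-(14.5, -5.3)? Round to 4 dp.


Project P onto AB: t = 0.9149 (clamped to [0,1])
Closest point on segment: (10.9592, -3.6403)
Distance: 20.1663

20.1663


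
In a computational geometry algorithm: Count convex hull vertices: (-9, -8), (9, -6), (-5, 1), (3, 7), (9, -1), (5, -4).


Convex hull vertices (CCW): (-9, -8), (9, -6), (9, -1), (3, 7), (-5, 1)
Count = 5

5


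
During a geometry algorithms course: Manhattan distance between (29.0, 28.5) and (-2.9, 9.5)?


|29-(-2.9)| + |28.5-9.5| = 31.9 + 19 = 50.9

50.9


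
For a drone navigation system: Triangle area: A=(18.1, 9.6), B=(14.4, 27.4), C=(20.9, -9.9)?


Area = |x_A(y_B-y_C) + x_B(y_C-y_A) + x_C(y_A-y_B)|/2
= |675.13 + (-280.8) + (-372.02)|/2
= 22.31/2 = 11.155

11.155


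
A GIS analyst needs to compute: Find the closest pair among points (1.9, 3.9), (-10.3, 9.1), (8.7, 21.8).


d(P0,P1) = 13.262, d(P0,P2) = 19.1481, d(P1,P2) = 22.8537
Closest: P0 and P1

Closest pair: (1.9, 3.9) and (-10.3, 9.1), distance = 13.262


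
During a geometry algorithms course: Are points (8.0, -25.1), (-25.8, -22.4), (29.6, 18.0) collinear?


Cross product: ((-25.8)-8)*(18-(-25.1)) - ((-22.4)-(-25.1))*(29.6-8)
= -1515.1

No, not collinear


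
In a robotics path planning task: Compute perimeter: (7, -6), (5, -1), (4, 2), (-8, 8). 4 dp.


Sides: (7, -6)->(5, -1): sqrt(29) = 5.385165, (5, -1)->(4, 2): sqrt(10) = 3.162278, (4, 2)->(-8, 8): sqrt(180) = 13.416408, (-8, 8)->(7, -6): sqrt(421) = 20.518285
Sum = 42.482136
Perimeter = 42.4821

42.4821


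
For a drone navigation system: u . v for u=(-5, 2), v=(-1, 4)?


u . v = u_x*v_x + u_y*v_y = (-5)*(-1) + 2*4
= 5 + 8 = 13

13


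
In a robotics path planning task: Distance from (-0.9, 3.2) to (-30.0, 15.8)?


dx=-29.1, dy=12.6
d^2 = (-29.1)^2 + 12.6^2 = 1005.57
d = sqrt(1005.57) = 31.7107

31.7107


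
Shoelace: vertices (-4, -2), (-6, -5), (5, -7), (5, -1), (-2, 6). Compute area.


Shoelace sum: ((-4)*(-5) - (-6)*(-2)) + ((-6)*(-7) - 5*(-5)) + (5*(-1) - 5*(-7)) + (5*6 - (-2)*(-1)) + ((-2)*(-2) - (-4)*6)
= 161
Area = |161|/2 = 80.5

80.5


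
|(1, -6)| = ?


|u| = sqrt(1^2 + (-6)^2) = sqrt(37) = 6.0828

6.0828


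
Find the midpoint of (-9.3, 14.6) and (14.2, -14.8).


M = (((-9.3)+14.2)/2, (14.6+(-14.8))/2)
= (2.45, -0.1)

(2.45, -0.1)


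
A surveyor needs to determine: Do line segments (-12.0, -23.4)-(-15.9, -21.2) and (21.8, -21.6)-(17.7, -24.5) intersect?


Cross products: d1=-90.64, d2=-110.97, d3=-81.38, d4=-61.05
d1*d2 < 0 and d3*d4 < 0? no

No, they don't intersect


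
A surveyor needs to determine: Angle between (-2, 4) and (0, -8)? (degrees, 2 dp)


u.v = -32, |u| = sqrt(20) = 4.4721, |v| = sqrt(64) = 8
cos(theta) = u.v/(|u||v|) = -32/sqrt(1280) = -0.894427
theta = acos(-0.894427) = 153.43 degrees

153.43 degrees


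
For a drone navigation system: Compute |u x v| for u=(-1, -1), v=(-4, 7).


|u x v| = |(-1)*7 - (-1)*(-4)|
= |(-7) - 4| = 11

11


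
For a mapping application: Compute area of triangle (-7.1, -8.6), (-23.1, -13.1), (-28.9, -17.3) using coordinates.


Area = |x_A(y_B-y_C) + x_B(y_C-y_A) + x_C(y_A-y_B)|/2
= |(-29.82) + 200.97 + (-130.05)|/2
= 41.1/2 = 20.55

20.55


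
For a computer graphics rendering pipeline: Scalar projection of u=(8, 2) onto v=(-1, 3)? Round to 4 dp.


u.v = -2, |v| = sqrt(10) = 3.1623
Scalar projection = u.v / |v| = -2 / sqrt(10) = -0.6325

-0.6325


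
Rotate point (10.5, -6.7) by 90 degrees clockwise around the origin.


90° CW: (x,y) -> (y, -x)
(10.5,-6.7) -> (-6.7, -10.5)

(-6.7, -10.5)


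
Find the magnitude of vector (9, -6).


|u| = sqrt(9^2 + (-6)^2) = sqrt(117) = 10.8167

10.8167


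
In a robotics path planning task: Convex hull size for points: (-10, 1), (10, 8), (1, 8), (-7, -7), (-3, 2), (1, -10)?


Convex hull vertices (CCW): (-10, 1), (-7, -7), (1, -10), (10, 8), (1, 8)
Count = 5

5


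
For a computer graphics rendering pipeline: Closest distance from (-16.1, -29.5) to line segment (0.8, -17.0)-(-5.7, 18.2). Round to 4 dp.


Project P onto AB: t = 0 (clamped to [0,1])
Closest point on segment: (0.8, -17)
Distance: 21.0205

21.0205


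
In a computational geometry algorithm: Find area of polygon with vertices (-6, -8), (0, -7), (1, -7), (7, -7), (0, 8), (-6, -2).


Shoelace sum: ((-6)*(-7) - 0*(-8)) + (0*(-7) - 1*(-7)) + (1*(-7) - 7*(-7)) + (7*8 - 0*(-7)) + (0*(-2) - (-6)*8) + ((-6)*(-8) - (-6)*(-2))
= 231
Area = |231|/2 = 115.5

115.5


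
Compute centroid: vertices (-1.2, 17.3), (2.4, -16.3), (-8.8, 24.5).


Centroid = ((x_A+x_B+x_C)/3, (y_A+y_B+y_C)/3)
= (((-1.2)+2.4+(-8.8))/3, (17.3+(-16.3)+24.5)/3)
= (-2.5333, 8.5)

(-2.5333, 8.5)


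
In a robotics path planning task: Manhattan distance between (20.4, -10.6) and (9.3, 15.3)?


|20.4-9.3| + |(-10.6)-15.3| = 11.1 + 25.9 = 37

37


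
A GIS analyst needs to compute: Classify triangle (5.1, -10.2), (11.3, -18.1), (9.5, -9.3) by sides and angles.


Side lengths squared: AB^2=100.85, BC^2=80.68, CA^2=20.17
Sorted: [20.17, 80.68, 100.85]
By sides: Scalene, By angles: Right

Scalene, Right


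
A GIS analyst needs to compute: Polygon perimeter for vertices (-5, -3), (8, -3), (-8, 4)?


Sides: (-5, -3)->(8, -3): sqrt(169) = 13, (8, -3)->(-8, 4): sqrt(305) = 17.464249, (-8, 4)->(-5, -3): sqrt(58) = 7.615773
Sum = 38.080022
Perimeter = 38.08

38.08


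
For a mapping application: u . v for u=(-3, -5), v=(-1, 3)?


u . v = u_x*v_x + u_y*v_y = (-3)*(-1) + (-5)*3
= 3 + (-15) = -12

-12


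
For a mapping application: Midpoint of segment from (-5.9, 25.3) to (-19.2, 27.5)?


M = (((-5.9)+(-19.2))/2, (25.3+27.5)/2)
= (-12.55, 26.4)

(-12.55, 26.4)


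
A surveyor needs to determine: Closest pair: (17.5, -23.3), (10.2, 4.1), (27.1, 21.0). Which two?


d(P0,P1) = 28.3558, d(P0,P2) = 45.3282, d(P1,P2) = 23.9002
Closest: P1 and P2

Closest pair: (10.2, 4.1) and (27.1, 21.0), distance = 23.9002


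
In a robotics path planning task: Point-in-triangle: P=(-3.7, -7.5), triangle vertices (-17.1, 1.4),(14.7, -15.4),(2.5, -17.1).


Cross products: AB x AP = -57.9, BC x BP = -127.66, CA x CP = -73.46
All same sign? yes

Yes, inside


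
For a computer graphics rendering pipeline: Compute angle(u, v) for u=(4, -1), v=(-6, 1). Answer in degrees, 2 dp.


u.v = -25, |u| = sqrt(17) = 4.1231, |v| = sqrt(37) = 6.0828
cos(theta) = u.v/(|u||v|) = -25/sqrt(629) = -0.996815
theta = acos(-0.996815) = 175.43 degrees

175.43 degrees


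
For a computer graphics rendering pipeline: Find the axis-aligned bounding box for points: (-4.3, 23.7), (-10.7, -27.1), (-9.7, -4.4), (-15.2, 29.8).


x range: [-15.2, -4.3]
y range: [-27.1, 29.8]
Bounding box: (-15.2,-27.1) to (-4.3,29.8)

(-15.2,-27.1) to (-4.3,29.8)


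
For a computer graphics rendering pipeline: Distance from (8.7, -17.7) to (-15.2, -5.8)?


dx=-23.9, dy=11.9
d^2 = (-23.9)^2 + 11.9^2 = 712.82
d = sqrt(712.82) = 26.6987

26.6987


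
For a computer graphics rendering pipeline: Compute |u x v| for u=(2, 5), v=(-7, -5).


|u x v| = |2*(-5) - 5*(-7)|
= |(-10) - (-35)| = 25

25


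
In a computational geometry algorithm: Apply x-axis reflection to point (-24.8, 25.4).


Reflection over x-axis: (x,y) -> (x,-y)
(-24.8, 25.4) -> (-24.8, -25.4)

(-24.8, -25.4)


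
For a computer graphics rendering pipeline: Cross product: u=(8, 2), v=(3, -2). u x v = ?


u x v = u_x*v_y - u_y*v_x = 8*(-2) - 2*3
= (-16) - 6 = -22

-22


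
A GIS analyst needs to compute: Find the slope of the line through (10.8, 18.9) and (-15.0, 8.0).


slope = (y2-y1)/(x2-x1) = (8-18.9)/((-15)-10.8) = (-10.9)/(-25.8) = 0.4225

0.4225


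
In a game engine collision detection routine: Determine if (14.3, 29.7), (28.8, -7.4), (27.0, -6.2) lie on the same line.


Cross product: (28.8-14.3)*((-6.2)-29.7) - ((-7.4)-29.7)*(27-14.3)
= -49.38

No, not collinear


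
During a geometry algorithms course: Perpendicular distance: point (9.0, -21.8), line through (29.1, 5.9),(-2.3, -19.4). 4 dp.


|cross product| = 361.25
|line direction| = sqrt(1626.05) = 40.3243
Distance = 361.25/sqrt(1626.05) = 8.9586

8.9586


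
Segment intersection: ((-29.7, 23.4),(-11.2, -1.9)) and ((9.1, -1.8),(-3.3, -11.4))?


Cross products: d1=-684.96, d2=-193.64, d3=515.44, d4=24.12
d1*d2 < 0 and d3*d4 < 0? no

No, they don't intersect


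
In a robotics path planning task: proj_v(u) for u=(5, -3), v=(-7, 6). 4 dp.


u.v = -53, |v| = sqrt(85) = 9.2195
Scalar projection = u.v / |v| = -53 / sqrt(85) = -5.7487

-5.7487


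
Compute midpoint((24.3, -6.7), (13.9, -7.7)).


M = ((24.3+13.9)/2, ((-6.7)+(-7.7))/2)
= (19.1, -7.2)

(19.1, -7.2)


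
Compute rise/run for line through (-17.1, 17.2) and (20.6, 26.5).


slope = (y2-y1)/(x2-x1) = (26.5-17.2)/(20.6-(-17.1)) = 9.3/37.7 = 0.2467

0.2467


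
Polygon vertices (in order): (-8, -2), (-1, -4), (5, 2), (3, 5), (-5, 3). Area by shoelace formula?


Shoelace sum: ((-8)*(-4) - (-1)*(-2)) + ((-1)*2 - 5*(-4)) + (5*5 - 3*2) + (3*3 - (-5)*5) + ((-5)*(-2) - (-8)*3)
= 135
Area = |135|/2 = 67.5

67.5


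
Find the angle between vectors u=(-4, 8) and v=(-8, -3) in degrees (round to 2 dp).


u.v = 8, |u| = sqrt(80) = 8.9443, |v| = sqrt(73) = 8.544
cos(theta) = u.v/(|u||v|) = 8/sqrt(5840) = 0.104685
theta = acos(0.104685) = 83.99 degrees

83.99 degrees


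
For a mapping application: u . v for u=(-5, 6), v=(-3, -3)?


u . v = u_x*v_x + u_y*v_y = (-5)*(-3) + 6*(-3)
= 15 + (-18) = -3

-3


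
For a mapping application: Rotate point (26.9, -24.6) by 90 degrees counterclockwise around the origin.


90° CCW: (x,y) -> (-y, x)
(26.9,-24.6) -> (24.6, 26.9)

(24.6, 26.9)


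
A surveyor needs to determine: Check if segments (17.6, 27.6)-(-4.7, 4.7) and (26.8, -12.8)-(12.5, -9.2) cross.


Cross products: d1=-544.6, d2=-136.85, d3=1111.6, d4=703.85
d1*d2 < 0 and d3*d4 < 0? no

No, they don't intersect


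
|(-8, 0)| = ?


|u| = sqrt((-8)^2 + 0^2) = sqrt(64) = 8

8


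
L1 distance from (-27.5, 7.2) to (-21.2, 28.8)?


|(-27.5)-(-21.2)| + |7.2-28.8| = 6.3 + 21.6 = 27.9

27.9


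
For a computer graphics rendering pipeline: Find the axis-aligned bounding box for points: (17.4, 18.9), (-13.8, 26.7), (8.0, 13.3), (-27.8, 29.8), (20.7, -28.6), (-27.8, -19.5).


x range: [-27.8, 20.7]
y range: [-28.6, 29.8]
Bounding box: (-27.8,-28.6) to (20.7,29.8)

(-27.8,-28.6) to (20.7,29.8)


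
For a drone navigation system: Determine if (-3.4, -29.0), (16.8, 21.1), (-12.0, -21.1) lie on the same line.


Cross product: (16.8-(-3.4))*((-21.1)-(-29)) - (21.1-(-29))*((-12)-(-3.4))
= 590.44

No, not collinear


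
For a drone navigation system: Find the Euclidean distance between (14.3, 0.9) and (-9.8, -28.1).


dx=-24.1, dy=-29
d^2 = (-24.1)^2 + (-29)^2 = 1421.81
d = sqrt(1421.81) = 37.7069

37.7069


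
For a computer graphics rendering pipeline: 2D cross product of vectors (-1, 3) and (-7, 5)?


u x v = u_x*v_y - u_y*v_x = (-1)*5 - 3*(-7)
= (-5) - (-21) = 16

16


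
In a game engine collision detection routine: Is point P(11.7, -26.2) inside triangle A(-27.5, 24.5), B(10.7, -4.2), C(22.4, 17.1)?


Cross products: AB x AP = -811.7, BC x BP = -278.7, CA x CP = 2239.85
All same sign? no

No, outside


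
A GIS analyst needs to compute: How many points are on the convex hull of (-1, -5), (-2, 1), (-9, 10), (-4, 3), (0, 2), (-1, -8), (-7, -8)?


Convex hull vertices (CCW): (-9, 10), (-7, -8), (-1, -8), (0, 2)
Count = 4

4


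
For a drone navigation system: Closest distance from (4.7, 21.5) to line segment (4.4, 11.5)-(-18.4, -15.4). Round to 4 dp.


Project P onto AB: t = 0 (clamped to [0,1])
Closest point on segment: (4.4, 11.5)
Distance: 10.0045

10.0045


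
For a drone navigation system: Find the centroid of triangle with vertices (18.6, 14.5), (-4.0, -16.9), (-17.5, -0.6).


Centroid = ((x_A+x_B+x_C)/3, (y_A+y_B+y_C)/3)
= ((18.6+(-4)+(-17.5))/3, (14.5+(-16.9)+(-0.6))/3)
= (-0.9667, -1)

(-0.9667, -1)


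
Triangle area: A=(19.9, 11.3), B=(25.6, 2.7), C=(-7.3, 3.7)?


Area = |x_A(y_B-y_C) + x_B(y_C-y_A) + x_C(y_A-y_B)|/2
= |(-19.9) + (-194.56) + (-62.78)|/2
= 277.24/2 = 138.62

138.62


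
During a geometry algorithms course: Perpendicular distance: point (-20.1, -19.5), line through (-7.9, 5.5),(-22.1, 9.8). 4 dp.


|cross product| = 407.46
|line direction| = sqrt(220.13) = 14.8368
Distance = 407.46/sqrt(220.13) = 27.4628

27.4628


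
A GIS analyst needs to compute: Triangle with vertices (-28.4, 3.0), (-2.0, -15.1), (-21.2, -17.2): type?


Side lengths squared: AB^2=1024.57, BC^2=373.05, CA^2=459.88
Sorted: [373.05, 459.88, 1024.57]
By sides: Scalene, By angles: Obtuse

Scalene, Obtuse


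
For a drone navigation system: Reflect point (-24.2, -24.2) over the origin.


Reflection over origin: (x,y) -> (-x,-y)
(-24.2, -24.2) -> (24.2, 24.2)

(24.2, 24.2)


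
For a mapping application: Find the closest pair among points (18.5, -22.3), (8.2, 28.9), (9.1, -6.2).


d(P0,P1) = 52.2258, d(P0,P2) = 18.6432, d(P1,P2) = 35.1115
Closest: P0 and P2

Closest pair: (18.5, -22.3) and (9.1, -6.2), distance = 18.6432


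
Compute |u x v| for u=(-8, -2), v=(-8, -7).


|u x v| = |(-8)*(-7) - (-2)*(-8)|
= |56 - 16| = 40

40


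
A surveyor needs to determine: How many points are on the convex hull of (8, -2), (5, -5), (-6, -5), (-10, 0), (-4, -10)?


Convex hull vertices (CCW): (-10, 0), (-4, -10), (5, -5), (8, -2)
Count = 4

4


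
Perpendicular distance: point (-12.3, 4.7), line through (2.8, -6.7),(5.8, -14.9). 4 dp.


|cross product| = 89.62
|line direction| = sqrt(76.24) = 8.7316
Distance = 89.62/sqrt(76.24) = 10.2639

10.2639


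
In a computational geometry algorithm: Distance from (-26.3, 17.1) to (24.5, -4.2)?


dx=50.8, dy=-21.3
d^2 = 50.8^2 + (-21.3)^2 = 3034.33
d = sqrt(3034.33) = 55.0848

55.0848


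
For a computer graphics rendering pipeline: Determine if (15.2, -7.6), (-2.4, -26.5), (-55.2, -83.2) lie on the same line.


Cross product: ((-2.4)-15.2)*((-83.2)-(-7.6)) - ((-26.5)-(-7.6))*((-55.2)-15.2)
= 0

Yes, collinear


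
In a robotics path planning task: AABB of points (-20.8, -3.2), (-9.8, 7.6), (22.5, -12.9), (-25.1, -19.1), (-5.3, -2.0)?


x range: [-25.1, 22.5]
y range: [-19.1, 7.6]
Bounding box: (-25.1,-19.1) to (22.5,7.6)

(-25.1,-19.1) to (22.5,7.6)


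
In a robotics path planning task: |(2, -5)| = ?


|u| = sqrt(2^2 + (-5)^2) = sqrt(29) = 5.3852

5.3852


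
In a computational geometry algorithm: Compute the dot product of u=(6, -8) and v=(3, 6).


u . v = u_x*v_x + u_y*v_y = 6*3 + (-8)*6
= 18 + (-48) = -30

-30


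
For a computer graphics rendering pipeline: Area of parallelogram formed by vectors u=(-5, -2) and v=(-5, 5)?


|u x v| = |(-5)*5 - (-2)*(-5)|
= |(-25) - 10| = 35

35


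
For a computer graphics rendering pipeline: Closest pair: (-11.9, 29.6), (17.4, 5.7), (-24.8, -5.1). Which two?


d(P0,P1) = 37.8114, d(P0,P2) = 37.0203, d(P1,P2) = 43.5601
Closest: P0 and P2

Closest pair: (-11.9, 29.6) and (-24.8, -5.1), distance = 37.0203


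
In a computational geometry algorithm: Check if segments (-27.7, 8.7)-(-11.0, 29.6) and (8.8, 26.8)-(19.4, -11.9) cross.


Cross products: d1=-1604.41, d2=-736.58, d3=-460.58, d4=-1328.41
d1*d2 < 0 and d3*d4 < 0? no

No, they don't intersect


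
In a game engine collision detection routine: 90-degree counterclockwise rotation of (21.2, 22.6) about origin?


90° CCW: (x,y) -> (-y, x)
(21.2,22.6) -> (-22.6, 21.2)

(-22.6, 21.2)


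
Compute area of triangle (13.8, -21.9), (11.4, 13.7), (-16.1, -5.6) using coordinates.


Area = |x_A(y_B-y_C) + x_B(y_C-y_A) + x_C(y_A-y_B)|/2
= |266.34 + 185.82 + 573.16|/2
= 1025.32/2 = 512.66

512.66


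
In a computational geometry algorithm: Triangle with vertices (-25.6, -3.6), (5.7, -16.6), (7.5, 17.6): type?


Side lengths squared: AB^2=1148.69, BC^2=1172.88, CA^2=1545.05
Sorted: [1148.69, 1172.88, 1545.05]
By sides: Scalene, By angles: Acute

Scalene, Acute


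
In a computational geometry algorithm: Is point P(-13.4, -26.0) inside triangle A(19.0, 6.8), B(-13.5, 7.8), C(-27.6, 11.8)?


Cross products: AB x AP = 1098.4, BC x BP = 476.18, CA x CP = -1690.48
All same sign? no

No, outside


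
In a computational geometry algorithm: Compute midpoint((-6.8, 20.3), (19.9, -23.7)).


M = (((-6.8)+19.9)/2, (20.3+(-23.7))/2)
= (6.55, -1.7)

(6.55, -1.7)


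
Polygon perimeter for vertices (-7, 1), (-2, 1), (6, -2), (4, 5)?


Sides: (-7, 1)->(-2, 1): sqrt(25) = 5, (-2, 1)->(6, -2): sqrt(73) = 8.544004, (6, -2)->(4, 5): sqrt(53) = 7.28011, (4, 5)->(-7, 1): sqrt(137) = 11.7047
Sum = 32.528814
Perimeter = 32.5288

32.5288


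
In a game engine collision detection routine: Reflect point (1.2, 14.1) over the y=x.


Reflection over y=x: (x,y) -> (y,x)
(1.2, 14.1) -> (14.1, 1.2)

(14.1, 1.2)


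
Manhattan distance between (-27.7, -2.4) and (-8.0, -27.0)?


|(-27.7)-(-8)| + |(-2.4)-(-27)| = 19.7 + 24.6 = 44.3

44.3


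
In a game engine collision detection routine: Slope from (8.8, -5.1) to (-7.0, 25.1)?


slope = (y2-y1)/(x2-x1) = (25.1-(-5.1))/((-7)-8.8) = 30.2/(-15.8) = -1.9114

-1.9114


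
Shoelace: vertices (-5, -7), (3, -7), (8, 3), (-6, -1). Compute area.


Shoelace sum: ((-5)*(-7) - 3*(-7)) + (3*3 - 8*(-7)) + (8*(-1) - (-6)*3) + ((-6)*(-7) - (-5)*(-1))
= 168
Area = |168|/2 = 84

84


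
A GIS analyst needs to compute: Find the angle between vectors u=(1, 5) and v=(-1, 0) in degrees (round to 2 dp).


u.v = -1, |u| = sqrt(26) = 5.099, |v| = sqrt(1) = 1
cos(theta) = u.v/(|u||v|) = -1/sqrt(26) = -0.196116
theta = acos(-0.196116) = 101.31 degrees

101.31 degrees


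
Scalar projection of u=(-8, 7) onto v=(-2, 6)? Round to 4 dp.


u.v = 58, |v| = sqrt(40) = 6.3246
Scalar projection = u.v / |v| = 58 / sqrt(40) = 9.1706

9.1706


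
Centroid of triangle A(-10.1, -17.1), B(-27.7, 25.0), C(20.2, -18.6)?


Centroid = ((x_A+x_B+x_C)/3, (y_A+y_B+y_C)/3)
= (((-10.1)+(-27.7)+20.2)/3, ((-17.1)+25+(-18.6))/3)
= (-5.8667, -3.5667)

(-5.8667, -3.5667)


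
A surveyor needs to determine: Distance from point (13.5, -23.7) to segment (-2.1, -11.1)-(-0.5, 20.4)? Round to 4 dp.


Project P onto AB: t = 0 (clamped to [0,1])
Closest point on segment: (-2.1, -11.1)
Distance: 20.0529

20.0529


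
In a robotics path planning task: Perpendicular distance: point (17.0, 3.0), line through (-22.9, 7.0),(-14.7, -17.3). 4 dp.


|cross product| = 936.77
|line direction| = sqrt(657.73) = 25.6462
Distance = 936.77/sqrt(657.73) = 36.5266

36.5266


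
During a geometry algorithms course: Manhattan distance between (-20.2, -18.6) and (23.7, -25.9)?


|(-20.2)-23.7| + |(-18.6)-(-25.9)| = 43.9 + 7.3 = 51.2

51.2


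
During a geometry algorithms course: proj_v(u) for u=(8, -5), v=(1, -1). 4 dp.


u.v = 13, |v| = sqrt(2) = 1.4142
Scalar projection = u.v / |v| = 13 / sqrt(2) = 9.1924

9.1924


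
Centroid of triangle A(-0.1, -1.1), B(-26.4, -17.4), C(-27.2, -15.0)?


Centroid = ((x_A+x_B+x_C)/3, (y_A+y_B+y_C)/3)
= (((-0.1)+(-26.4)+(-27.2))/3, ((-1.1)+(-17.4)+(-15))/3)
= (-17.9, -11.1667)

(-17.9, -11.1667)


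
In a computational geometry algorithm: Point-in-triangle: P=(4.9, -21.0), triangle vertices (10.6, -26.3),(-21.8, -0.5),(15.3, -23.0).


Cross products: AB x AP = -24.66, BC x BP = -159.8, CA x CP = -43.72
All same sign? yes

Yes, inside


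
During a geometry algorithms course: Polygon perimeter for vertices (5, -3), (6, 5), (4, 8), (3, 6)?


Sides: (5, -3)->(6, 5): sqrt(65) = 8.062258, (6, 5)->(4, 8): sqrt(13) = 3.605551, (4, 8)->(3, 6): sqrt(5) = 2.236068, (3, 6)->(5, -3): sqrt(85) = 9.219544
Sum = 23.123421
Perimeter = 23.1234

23.1234


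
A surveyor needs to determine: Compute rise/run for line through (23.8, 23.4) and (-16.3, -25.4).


slope = (y2-y1)/(x2-x1) = ((-25.4)-23.4)/((-16.3)-23.8) = (-48.8)/(-40.1) = 1.217

1.217


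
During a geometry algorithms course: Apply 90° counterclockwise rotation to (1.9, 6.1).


90° CCW: (x,y) -> (-y, x)
(1.9,6.1) -> (-6.1, 1.9)

(-6.1, 1.9)


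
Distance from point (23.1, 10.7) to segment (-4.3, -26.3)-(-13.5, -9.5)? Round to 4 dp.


Project P onto AB: t = 1 (clamped to [0,1])
Closest point on segment: (-13.5, -9.5)
Distance: 41.8043

41.8043


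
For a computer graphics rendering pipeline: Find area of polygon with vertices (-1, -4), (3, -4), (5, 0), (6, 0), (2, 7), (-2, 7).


Shoelace sum: ((-1)*(-4) - 3*(-4)) + (3*0 - 5*(-4)) + (5*0 - 6*0) + (6*7 - 2*0) + (2*7 - (-2)*7) + ((-2)*(-4) - (-1)*7)
= 121
Area = |121|/2 = 60.5

60.5


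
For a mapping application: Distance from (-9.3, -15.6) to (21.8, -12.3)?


dx=31.1, dy=3.3
d^2 = 31.1^2 + 3.3^2 = 978.1
d = sqrt(978.1) = 31.2746

31.2746


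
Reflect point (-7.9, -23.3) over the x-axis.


Reflection over x-axis: (x,y) -> (x,-y)
(-7.9, -23.3) -> (-7.9, 23.3)

(-7.9, 23.3)


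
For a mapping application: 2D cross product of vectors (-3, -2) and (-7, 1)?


u x v = u_x*v_y - u_y*v_x = (-3)*1 - (-2)*(-7)
= (-3) - 14 = -17

-17


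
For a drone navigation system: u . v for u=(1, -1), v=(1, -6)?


u . v = u_x*v_x + u_y*v_y = 1*1 + (-1)*(-6)
= 1 + 6 = 7

7


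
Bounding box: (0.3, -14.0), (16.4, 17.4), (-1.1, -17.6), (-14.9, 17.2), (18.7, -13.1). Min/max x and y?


x range: [-14.9, 18.7]
y range: [-17.6, 17.4]
Bounding box: (-14.9,-17.6) to (18.7,17.4)

(-14.9,-17.6) to (18.7,17.4)


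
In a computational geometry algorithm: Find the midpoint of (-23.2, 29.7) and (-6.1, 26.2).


M = (((-23.2)+(-6.1))/2, (29.7+26.2)/2)
= (-14.65, 27.95)

(-14.65, 27.95)


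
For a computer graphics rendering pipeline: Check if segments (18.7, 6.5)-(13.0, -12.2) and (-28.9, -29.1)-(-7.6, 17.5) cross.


Cross products: d1=-1459.88, d2=-1592.57, d3=-687.2, d4=-554.51
d1*d2 < 0 and d3*d4 < 0? no

No, they don't intersect


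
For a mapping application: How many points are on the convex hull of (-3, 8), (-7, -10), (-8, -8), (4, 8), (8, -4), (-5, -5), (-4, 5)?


Convex hull vertices (CCW): (-8, -8), (-7, -10), (8, -4), (4, 8), (-3, 8), (-4, 5)
Count = 6

6


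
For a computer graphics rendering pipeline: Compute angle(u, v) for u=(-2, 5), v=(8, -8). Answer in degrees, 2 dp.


u.v = -56, |u| = sqrt(29) = 5.3852, |v| = sqrt(128) = 11.3137
cos(theta) = u.v/(|u||v|) = -56/sqrt(3712) = -0.919145
theta = acos(-0.919145) = 156.8 degrees

156.8 degrees


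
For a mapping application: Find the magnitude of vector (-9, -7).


|u| = sqrt((-9)^2 + (-7)^2) = sqrt(130) = 11.4018

11.4018


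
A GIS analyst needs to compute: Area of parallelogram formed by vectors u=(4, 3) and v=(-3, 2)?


|u x v| = |4*2 - 3*(-3)|
= |8 - (-9)| = 17

17


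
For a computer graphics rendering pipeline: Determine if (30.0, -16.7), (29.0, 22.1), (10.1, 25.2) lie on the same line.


Cross product: (29-30)*(25.2-(-16.7)) - (22.1-(-16.7))*(10.1-30)
= 730.22

No, not collinear


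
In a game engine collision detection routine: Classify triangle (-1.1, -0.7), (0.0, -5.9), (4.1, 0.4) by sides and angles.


Side lengths squared: AB^2=28.25, BC^2=56.5, CA^2=28.25
Sorted: [28.25, 28.25, 56.5]
By sides: Isosceles, By angles: Right

Isosceles, Right


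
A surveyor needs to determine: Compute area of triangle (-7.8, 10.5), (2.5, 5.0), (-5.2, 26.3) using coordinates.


Area = |x_A(y_B-y_C) + x_B(y_C-y_A) + x_C(y_A-y_B)|/2
= |166.14 + 39.5 + (-28.6)|/2
= 177.04/2 = 88.52

88.52


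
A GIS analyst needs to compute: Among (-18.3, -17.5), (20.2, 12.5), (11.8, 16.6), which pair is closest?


d(P0,P1) = 48.8083, d(P0,P2) = 45.4843, d(P1,P2) = 9.3472
Closest: P1 and P2

Closest pair: (20.2, 12.5) and (11.8, 16.6), distance = 9.3472


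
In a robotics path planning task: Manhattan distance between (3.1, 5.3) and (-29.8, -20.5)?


|3.1-(-29.8)| + |5.3-(-20.5)| = 32.9 + 25.8 = 58.7

58.7


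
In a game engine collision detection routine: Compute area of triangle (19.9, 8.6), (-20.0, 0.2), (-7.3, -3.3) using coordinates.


Area = |x_A(y_B-y_C) + x_B(y_C-y_A) + x_C(y_A-y_B)|/2
= |69.65 + 238 + (-61.32)|/2
= 246.33/2 = 123.165

123.165


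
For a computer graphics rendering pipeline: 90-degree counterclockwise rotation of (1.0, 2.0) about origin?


90° CCW: (x,y) -> (-y, x)
(1,2) -> (-2, 1)

(-2, 1)


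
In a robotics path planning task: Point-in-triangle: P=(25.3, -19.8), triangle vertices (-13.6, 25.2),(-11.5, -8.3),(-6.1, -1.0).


Cross products: AB x AP = 1208.65, BC x BP = -330.74, CA x CP = -681.68
All same sign? no

No, outside


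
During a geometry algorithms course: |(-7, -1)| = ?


|u| = sqrt((-7)^2 + (-1)^2) = sqrt(50) = 7.0711

7.0711


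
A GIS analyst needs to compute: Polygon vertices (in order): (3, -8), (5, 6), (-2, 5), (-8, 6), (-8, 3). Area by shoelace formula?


Shoelace sum: (3*6 - 5*(-8)) + (5*5 - (-2)*6) + ((-2)*6 - (-8)*5) + ((-8)*3 - (-8)*6) + ((-8)*(-8) - 3*3)
= 202
Area = |202|/2 = 101

101


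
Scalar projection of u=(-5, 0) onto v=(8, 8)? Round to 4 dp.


u.v = -40, |v| = sqrt(128) = 11.3137
Scalar projection = u.v / |v| = -40 / sqrt(128) = -3.5355

-3.5355


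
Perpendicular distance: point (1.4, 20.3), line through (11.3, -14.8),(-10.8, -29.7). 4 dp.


|cross product| = 923.22
|line direction| = sqrt(710.42) = 26.6537
Distance = 923.22/sqrt(710.42) = 34.6376

34.6376


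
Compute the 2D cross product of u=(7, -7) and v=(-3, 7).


u x v = u_x*v_y - u_y*v_x = 7*7 - (-7)*(-3)
= 49 - 21 = 28

28


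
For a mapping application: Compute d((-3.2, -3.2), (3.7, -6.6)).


dx=6.9, dy=-3.4
d^2 = 6.9^2 + (-3.4)^2 = 59.17
d = sqrt(59.17) = 7.6922

7.6922


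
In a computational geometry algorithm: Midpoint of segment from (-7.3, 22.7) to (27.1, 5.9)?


M = (((-7.3)+27.1)/2, (22.7+5.9)/2)
= (9.9, 14.3)

(9.9, 14.3)


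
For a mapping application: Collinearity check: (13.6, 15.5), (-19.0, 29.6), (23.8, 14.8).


Cross product: ((-19)-13.6)*(14.8-15.5) - (29.6-15.5)*(23.8-13.6)
= -121

No, not collinear


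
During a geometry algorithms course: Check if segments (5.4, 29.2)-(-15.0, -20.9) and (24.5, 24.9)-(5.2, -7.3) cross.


Cross products: d1=-698.01, d2=-387.96, d3=1044.63, d4=734.58
d1*d2 < 0 and d3*d4 < 0? no

No, they don't intersect


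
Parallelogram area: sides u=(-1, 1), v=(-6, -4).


|u x v| = |(-1)*(-4) - 1*(-6)|
= |4 - (-6)| = 10

10


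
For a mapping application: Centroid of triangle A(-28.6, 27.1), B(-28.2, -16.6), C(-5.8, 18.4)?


Centroid = ((x_A+x_B+x_C)/3, (y_A+y_B+y_C)/3)
= (((-28.6)+(-28.2)+(-5.8))/3, (27.1+(-16.6)+18.4)/3)
= (-20.8667, 9.6333)

(-20.8667, 9.6333)


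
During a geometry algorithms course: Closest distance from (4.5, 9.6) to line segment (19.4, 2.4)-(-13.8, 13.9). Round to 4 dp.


Project P onto AB: t = 0.4678 (clamped to [0,1])
Closest point on segment: (3.8694, 7.7796)
Distance: 1.9266

1.9266


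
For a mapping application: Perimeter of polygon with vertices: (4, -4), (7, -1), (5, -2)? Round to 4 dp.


Sides: (4, -4)->(7, -1): sqrt(18) = 4.242641, (7, -1)->(5, -2): sqrt(5) = 2.236068, (5, -2)->(4, -4): sqrt(5) = 2.236068
Sum = 8.714777
Perimeter = 8.7148

8.7148


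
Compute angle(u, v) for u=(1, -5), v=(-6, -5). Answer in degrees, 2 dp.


u.v = 19, |u| = sqrt(26) = 5.099, |v| = sqrt(61) = 7.8102
cos(theta) = u.v/(|u||v|) = 19/sqrt(1586) = 0.477092
theta = acos(0.477092) = 61.5 degrees

61.5 degrees
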